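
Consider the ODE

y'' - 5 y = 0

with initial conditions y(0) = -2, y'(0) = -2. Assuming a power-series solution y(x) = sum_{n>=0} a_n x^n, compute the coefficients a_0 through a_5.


Ansatz: y(x) = sum_{n>=0} a_n x^n, so y'(x) = sum_{n>=1} n a_n x^(n-1) and y''(x) = sum_{n>=2} n(n-1) a_n x^(n-2).
Substitute into P(x) y'' + Q(x) y' + R(x) y = 0 with P(x) = 1, Q(x) = 0, R(x) = -5, and match powers of x.
Initial conditions: a_0 = -2, a_1 = -2.
Setting the coefficient of each power of x to zero and solving order by order (substituting the coefficients already found):
  x^0: 2 a_2 - 5 a_0 = 0  ->  2 a_2 = 5 a_0 = -10  ->  a_2 = -5
  x^1: 6 a_3 - 5 a_1 = 0  ->  6 a_3 = 5 a_1 = -10  ->  a_3 = -5/3
  x^2: 12 a_4 - 5 a_2 = 0  ->  12 a_4 = 5 a_2 = -25  ->  a_4 = -25/12
  x^3: 20 a_5 - 5 a_3 = 0  ->  20 a_5 = 5 a_3 = -25/3  ->  a_5 = -5/12
Truncated series: y(x) = -2 - 2 x - 5 x^2 - (5/3) x^3 - (25/12) x^4 - (5/12) x^5 + O(x^6).

a_0 = -2; a_1 = -2; a_2 = -5; a_3 = -5/3; a_4 = -25/12; a_5 = -5/12


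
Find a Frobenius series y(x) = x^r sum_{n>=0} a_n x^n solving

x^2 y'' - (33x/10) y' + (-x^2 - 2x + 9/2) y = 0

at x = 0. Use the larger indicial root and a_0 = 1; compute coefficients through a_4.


Write in Frobenius form y'' + (p(x)/x) y' + (q(x)/x^2) y = 0:
  p(x) = -33/10,  q(x) = -x^2 - 2x + 9/2.
Indicial equation: r(r-1) + (-33/10) r + (9/2) = 0 -> roots r_1 = 5/2, r_2 = 9/5.
Take r = r_1 = 5/2. Let y(x) = x^r sum_{n>=0} a_n x^n with a_0 = 1.
Substitute y = x^r sum a_n x^n and match x^{r+n}. The recurrence is
  D(n) a_n - 2 a_{n-1} - 1 a_{n-2} = 0,  where D(n) = (r+n)(r+n-1) + (-33/10)(r+n) + (9/2).
  a_n = [2 a_{n-1} + 1 a_{n-2}] / D(n).
Since the indicial polynomial factors as (r - r_1)(r - r_2), D(n) = (r_1 + n - r_1)(r_1 + n - r_2) = n(n + 7/10).
Evaluating step by step (a_0 = 1):
  n = 1: D(1) = 1(1 + 7/10) = 17/10; numerator = 2(1) = 2; a_1 = (2)/(17/10) = 20/17
  n = 2: D(2) = 2(2 + 7/10) = 27/5; numerator = 2(20/17) + 1(1) = 57/17; a_2 = (57/17)/(27/5) = 95/153
  n = 3: D(3) = 3(3 + 7/10) = 111/10; numerator = 2(95/153) + 1(20/17) = 370/153; a_3 = (370/153)/(111/10) = 100/459
  n = 4: D(4) = 4(4 + 7/10) = 94/5; numerator = 2(100/459) + 1(95/153) = 485/459; a_4 = (485/459)/(94/5) = 2425/43146

r = 5/2; a_0 = 1; a_1 = 20/17; a_2 = 95/153; a_3 = 100/459; a_4 = 2425/43146


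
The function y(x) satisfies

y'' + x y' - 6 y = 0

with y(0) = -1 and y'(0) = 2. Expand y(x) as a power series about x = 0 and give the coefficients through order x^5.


Ansatz: y(x) = sum_{n>=0} a_n x^n, so y'(x) = sum_{n>=1} n a_n x^(n-1) and y''(x) = sum_{n>=2} n(n-1) a_n x^(n-2).
Substitute into P(x) y'' + Q(x) y' + R(x) y = 0 with P(x) = 1, Q(x) = x, R(x) = -6, and match powers of x.
Initial conditions: a_0 = -1, a_1 = 2.
Setting the coefficient of each power of x to zero and solving order by order (substituting the coefficients already found):
  x^0: 2 a_2 - 6 a_0 = 0  ->  2 a_2 = 6 a_0 = -6  ->  a_2 = -3
  x^1: 6 a_3 - 5 a_1 = 0  ->  6 a_3 = 5 a_1 = 10  ->  a_3 = 5/3
  x^2: 12 a_4 - 4 a_2 = 0  ->  12 a_4 = 4 a_2 = -12  ->  a_4 = -1
  x^3: 20 a_5 - 3 a_3 = 0  ->  20 a_5 = 3 a_3 = 5  ->  a_5 = 1/4
Truncated series: y(x) = -1 + 2 x - 3 x^2 + (5/3) x^3 - x^4 + (1/4) x^5 + O(x^6).

a_0 = -1; a_1 = 2; a_2 = -3; a_3 = 5/3; a_4 = -1; a_5 = 1/4


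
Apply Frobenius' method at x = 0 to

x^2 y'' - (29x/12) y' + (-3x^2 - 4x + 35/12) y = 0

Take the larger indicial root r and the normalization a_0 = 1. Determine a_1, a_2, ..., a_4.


Write in Frobenius form y'' + (p(x)/x) y' + (q(x)/x^2) y = 0:
  p(x) = -29/12,  q(x) = -3x^2 - 4x + 35/12.
Indicial equation: r(r-1) + (-29/12) r + (35/12) = 0 -> roots r_1 = 7/4, r_2 = 5/3.
Take r = r_1 = 7/4. Let y(x) = x^r sum_{n>=0} a_n x^n with a_0 = 1.
Substitute y = x^r sum a_n x^n and match x^{r+n}. The recurrence is
  D(n) a_n - 4 a_{n-1} - 3 a_{n-2} = 0,  where D(n) = (r+n)(r+n-1) + (-29/12)(r+n) + (35/12).
  a_n = [4 a_{n-1} + 3 a_{n-2}] / D(n).
Since the indicial polynomial factors as (r - r_1)(r - r_2), D(n) = (r_1 + n - r_1)(r_1 + n - r_2) = n(n + 1/12).
Evaluating step by step (a_0 = 1):
  n = 1: D(1) = 1(1 + 1/12) = 13/12; numerator = 4(1) = 4; a_1 = (4)/(13/12) = 48/13
  n = 2: D(2) = 2(2 + 1/12) = 25/6; numerator = 4(48/13) + 3(1) = 231/13; a_2 = (231/13)/(25/6) = 1386/325
  n = 3: D(3) = 3(3 + 1/12) = 37/4; numerator = 4(1386/325) + 3(48/13) = 9144/325; a_3 = (9144/325)/(37/4) = 36576/12025
  n = 4: D(4) = 4(4 + 1/12) = 49/3; numerator = 4(36576/12025) + 3(1386/325) = 12006/481; a_4 = (12006/481)/(49/3) = 36018/23569

r = 7/4; a_0 = 1; a_1 = 48/13; a_2 = 1386/325; a_3 = 36576/12025; a_4 = 36018/23569


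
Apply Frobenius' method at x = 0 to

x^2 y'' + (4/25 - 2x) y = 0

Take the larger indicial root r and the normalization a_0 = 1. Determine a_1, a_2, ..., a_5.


Write in Frobenius form y'' + (p(x)/x) y' + (q(x)/x^2) y = 0:
  p(x) = 0,  q(x) = 4/25 - 2x.
Indicial equation: r(r-1) + (0) r + (4/25) = 0 -> roots r_1 = 4/5, r_2 = 1/5.
Take r = r_1 = 4/5. Let y(x) = x^r sum_{n>=0} a_n x^n with a_0 = 1.
Substitute y = x^r sum a_n x^n and match x^{r+n}. The recurrence is
  D(n) a_n - 2 a_{n-1} = 0,  where D(n) = (r+n)(r+n-1) + (0)(r+n) + (4/25).
  a_n = 2 / D(n) * a_{n-1}.
Since the indicial polynomial factors as (r - r_1)(r - r_2), D(n) = (r_1 + n - r_1)(r_1 + n - r_2) = n(n + 3/5).
Evaluating step by step (a_0 = 1):
  n = 1: D(1) = 1(1 + 3/5) = 8/5; numerator = 2(1) = 2; a_1 = (2)/(8/5) = 5/4
  n = 2: D(2) = 2(2 + 3/5) = 26/5; numerator = 2(5/4) = 5/2; a_2 = (5/2)/(26/5) = 25/52
  n = 3: D(3) = 3(3 + 3/5) = 54/5; numerator = 2(25/52) = 25/26; a_3 = (25/26)/(54/5) = 125/1404
  n = 4: D(4) = 4(4 + 3/5) = 92/5; numerator = 2(125/1404) = 125/702; a_4 = (125/702)/(92/5) = 625/64584
  n = 5: D(5) = 5(5 + 3/5) = 28; numerator = 2(625/64584) = 625/32292; a_5 = (625/32292)/(28) = 625/904176

r = 4/5; a_0 = 1; a_1 = 5/4; a_2 = 25/52; a_3 = 125/1404; a_4 = 625/64584; a_5 = 625/904176


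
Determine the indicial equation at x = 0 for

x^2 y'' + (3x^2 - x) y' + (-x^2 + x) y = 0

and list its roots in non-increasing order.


Divide by x^2 to reach normal form y'' + P_1(x) y' + P_2(x) y = 0 with P_1(x) = 3 - 1/x and P_2(x) = -1 + 1/x.
x = 0 is a singular point because the y'-coefficient 3 - 1/x has a pole at x = 0 and the y-coefficient -1 + 1/x has a pole at x = 0.
It is a regular singular point because x P_1(x) = p(x) = 3x - 1 and x^2 P_2(x) = q(x) = -x^2 + x are polynomials, hence analytic at x = 0.
p(0) = -1,  q(0) = 0.
Indicial equation: r(r-1) + p(0) r + q(0) = 0, i.e. r^2 + (p(0) - 1) r + q(0) = 0, i.e. r^2 - 2 r = 0.
Discriminant: (-2)^2 - 4(0) = 4, so r = (2 ± 2)/2.
Solving: r_1 = 2, r_2 = 0.

indicial: r^2 - 2 r = 0; roots r_1 = 2, r_2 = 0


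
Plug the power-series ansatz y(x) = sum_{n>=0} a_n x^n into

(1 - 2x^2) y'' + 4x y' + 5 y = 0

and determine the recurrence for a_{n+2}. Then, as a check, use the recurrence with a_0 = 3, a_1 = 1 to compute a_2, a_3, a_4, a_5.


Substitute y = sum_n a_n x^n.
(1 - 2 x^2) y'' contributes (n+2)(n+1) a_{n+2} - 2 n(n-1) a_n at x^n.
4 x y'(x) contributes 4 n a_n at x^n.
5 y(x) contributes 5 a_n at x^n.
Matching x^n: (n+2)(n+1) a_{n+2} + (-2 n(n-1) + 4 n + 5) a_n = 0.
Thus a_{n+2} = (2 n(n-1) - 4 n - 5) / ((n+1)(n+2)) * a_n.

Check with a_0 = 3, a_1 = 1 (apply the recurrence for n = 0, 1, 2, 3): a_0 = 3, a_1 = 1, a_2 = -15/2, a_3 = -3/2, a_4 = 45/8, a_5 = 3/8.

a_(n+2) = (2 n(n-1) - 4 n - 5) / ((n+1)(n+2)) * a_n; check: a_0 = 3, a_1 = 1, a_2 = -15/2, a_3 = -3/2, a_4 = 45/8, a_5 = 3/8


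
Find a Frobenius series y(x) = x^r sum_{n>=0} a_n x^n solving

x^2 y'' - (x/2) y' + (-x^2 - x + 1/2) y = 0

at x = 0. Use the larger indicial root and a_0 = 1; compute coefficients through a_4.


Write in Frobenius form y'' + (p(x)/x) y' + (q(x)/x^2) y = 0:
  p(x) = -1/2,  q(x) = -x^2 - x + 1/2.
Indicial equation: r(r-1) + (-1/2) r + (1/2) = 0 -> roots r_1 = 1, r_2 = 1/2.
Take r = r_1 = 1. Let y(x) = x^r sum_{n>=0} a_n x^n with a_0 = 1.
Substitute y = x^r sum a_n x^n and match x^{r+n}. The recurrence is
  D(n) a_n - 1 a_{n-1} - 1 a_{n-2} = 0,  where D(n) = (r+n)(r+n-1) + (-1/2)(r+n) + (1/2).
  a_n = [1 a_{n-1} + 1 a_{n-2}] / D(n).
Since the indicial polynomial factors as (r - r_1)(r - r_2), D(n) = (r_1 + n - r_1)(r_1 + n - r_2) = n(n + 1/2).
Evaluating step by step (a_0 = 1):
  n = 1: D(1) = 1(1 + 1/2) = 3/2; numerator = 1(1) = 1; a_1 = (1)/(3/2) = 2/3
  n = 2: D(2) = 2(2 + 1/2) = 5; numerator = 1(2/3) + 1(1) = 5/3; a_2 = (5/3)/(5) = 1/3
  n = 3: D(3) = 3(3 + 1/2) = 21/2; numerator = 1(1/3) + 1(2/3) = 1; a_3 = (1)/(21/2) = 2/21
  n = 4: D(4) = 4(4 + 1/2) = 18; numerator = 1(2/21) + 1(1/3) = 3/7; a_4 = (3/7)/(18) = 1/42

r = 1; a_0 = 1; a_1 = 2/3; a_2 = 1/3; a_3 = 2/21; a_4 = 1/42


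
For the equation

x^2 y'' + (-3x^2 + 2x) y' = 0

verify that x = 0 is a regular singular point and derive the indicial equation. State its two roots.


Divide by x^2 to reach normal form y'' + P_1(x) y' + P_2(x) y = 0 with P_1(x) = -3 + 2/x and P_2(x) = 0.
x = 0 is a singular point because the y'-coefficient -3 + 2/x has a pole at x = 0.
It is a regular singular point because x P_1(x) = p(x) = 2 - 3x and x^2 P_2(x) = q(x) = 0 are polynomials, hence analytic at x = 0.
p(0) = 2,  q(0) = 0.
Indicial equation: r(r-1) + p(0) r + q(0) = 0, i.e. r^2 + (p(0) - 1) r + q(0) = 0, i.e. r^2 + 1 r = 0.
Discriminant: (1)^2 - 4(0) = 1, so r = (-1 ± 1)/2.
Solving: r_1 = 0, r_2 = -1.

indicial: r^2 + 1 r = 0; roots r_1 = 0, r_2 = -1


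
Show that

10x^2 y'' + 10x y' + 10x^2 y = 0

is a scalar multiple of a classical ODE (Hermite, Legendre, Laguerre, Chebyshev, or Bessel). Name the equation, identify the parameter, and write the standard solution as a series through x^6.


All three coefficients share the factor 10; dividing through by 10 gives  x^2 y'' + x y' + x^2 y = 0.
This matches the Bessel equation x^2 y'' + x y' + (x^2 - nu^2) y = 0 with nu^2 = 0, so nu = 0; the solution bounded at x = 0 is J_0(x).
Frobenius at x = 0: indicial roots ±nu; for r = nu the recurrence k(k + 2nu) c_k = -c_{k-2} gives the standard series J_nu(x) = sum_{k>=0} (-1)^k / (k! (k+nu)!) (x/2)^(2k+nu). Evaluate the first 4 terms:
  k = 0: (-1)^0 / (0! * 0! * 2^0) x^0 = 1/(1*1*1) x^0 = (1) x^0
  k = 1: (-1)^1 / (1! * 1! * 2^2) x^2 = -1/(1*1*4) x^2 = (-1/4) x^2
  k = 2: (-1)^2 / (2! * 2! * 2^4) x^4 = 1/(2*2*16) x^4 = (1/64) x^4
  k = 3: (-1)^3 / (3! * 3! * 2^6) x^6 = -1/(6*6*64) x^6 = (-1/2304) x^6
Hence J_0(x) = -x^6/2304 + x^4/64 - x^2/4 + 1 + ....

J_0(x); series = -x^6/2304 + x^4/64 - x^2/4 + 1


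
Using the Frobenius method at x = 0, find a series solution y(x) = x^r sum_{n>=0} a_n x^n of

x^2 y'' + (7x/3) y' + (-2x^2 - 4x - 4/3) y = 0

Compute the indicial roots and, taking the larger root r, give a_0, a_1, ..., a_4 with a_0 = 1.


Write in Frobenius form y'' + (p(x)/x) y' + (q(x)/x^2) y = 0:
  p(x) = 7/3,  q(x) = -2x^2 - 4x - 4/3.
Indicial equation: r(r-1) + (7/3) r + (-4/3) = 0 -> roots r_1 = 2/3, r_2 = -2.
Take r = r_1 = 2/3. Let y(x) = x^r sum_{n>=0} a_n x^n with a_0 = 1.
Substitute y = x^r sum a_n x^n and match x^{r+n}. The recurrence is
  D(n) a_n - 4 a_{n-1} - 2 a_{n-2} = 0,  where D(n) = (r+n)(r+n-1) + (7/3)(r+n) + (-4/3).
  a_n = [4 a_{n-1} + 2 a_{n-2}] / D(n).
Since the indicial polynomial factors as (r - r_1)(r - r_2), D(n) = (r_1 + n - r_1)(r_1 + n - r_2) = n(n + 8/3).
Evaluating step by step (a_0 = 1):
  n = 1: D(1) = 1(1 + 8/3) = 11/3; numerator = 4(1) = 4; a_1 = (4)/(11/3) = 12/11
  n = 2: D(2) = 2(2 + 8/3) = 28/3; numerator = 4(12/11) + 2(1) = 70/11; a_2 = (70/11)/(28/3) = 15/22
  n = 3: D(3) = 3(3 + 8/3) = 17; numerator = 4(15/22) + 2(12/11) = 54/11; a_3 = (54/11)/(17) = 54/187
  n = 4: D(4) = 4(4 + 8/3) = 80/3; numerator = 4(54/187) + 2(15/22) = 471/187; a_4 = (471/187)/(80/3) = 1413/14960

r = 2/3; a_0 = 1; a_1 = 12/11; a_2 = 15/22; a_3 = 54/187; a_4 = 1413/14960


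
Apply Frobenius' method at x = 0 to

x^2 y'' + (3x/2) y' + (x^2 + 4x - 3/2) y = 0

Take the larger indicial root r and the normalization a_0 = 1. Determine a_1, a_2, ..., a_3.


Write in Frobenius form y'' + (p(x)/x) y' + (q(x)/x^2) y = 0:
  p(x) = 3/2,  q(x) = x^2 + 4x - 3/2.
Indicial equation: r(r-1) + (3/2) r + (-3/2) = 0 -> roots r_1 = 1, r_2 = -3/2.
Take r = r_1 = 1. Let y(x) = x^r sum_{n>=0} a_n x^n with a_0 = 1.
Substitute y = x^r sum a_n x^n and match x^{r+n}. The recurrence is
  D(n) a_n + 4 a_{n-1} + 1 a_{n-2} = 0,  where D(n) = (r+n)(r+n-1) + (3/2)(r+n) + (-3/2).
  a_n = [-4 a_{n-1} - 1 a_{n-2}] / D(n).
Since the indicial polynomial factors as (r - r_1)(r - r_2), D(n) = (r_1 + n - r_1)(r_1 + n - r_2) = n(n + 5/2).
Evaluating step by step (a_0 = 1):
  n = 1: D(1) = 1(1 + 5/2) = 7/2; numerator = -4(1) = -4; a_1 = (-4)/(7/2) = -8/7
  n = 2: D(2) = 2(2 + 5/2) = 9; numerator = -4(-8/7) - 1(1) = 25/7; a_2 = (25/7)/(9) = 25/63
  n = 3: D(3) = 3(3 + 5/2) = 33/2; numerator = -4(25/63) - 1(-8/7) = -4/9; a_3 = (-4/9)/(33/2) = -8/297

r = 1; a_0 = 1; a_1 = -8/7; a_2 = 25/63; a_3 = -8/297


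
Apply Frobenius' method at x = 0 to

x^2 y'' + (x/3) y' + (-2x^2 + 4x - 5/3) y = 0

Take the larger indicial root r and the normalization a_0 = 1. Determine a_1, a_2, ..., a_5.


Write in Frobenius form y'' + (p(x)/x) y' + (q(x)/x^2) y = 0:
  p(x) = 1/3,  q(x) = -2x^2 + 4x - 5/3.
Indicial equation: r(r-1) + (1/3) r + (-5/3) = 0 -> roots r_1 = 5/3, r_2 = -1.
Take r = r_1 = 5/3. Let y(x) = x^r sum_{n>=0} a_n x^n with a_0 = 1.
Substitute y = x^r sum a_n x^n and match x^{r+n}. The recurrence is
  D(n) a_n + 4 a_{n-1} - 2 a_{n-2} = 0,  where D(n) = (r+n)(r+n-1) + (1/3)(r+n) + (-5/3).
  a_n = [-4 a_{n-1} + 2 a_{n-2}] / D(n).
Since the indicial polynomial factors as (r - r_1)(r - r_2), D(n) = (r_1 + n - r_1)(r_1 + n - r_2) = n(n + 8/3).
Evaluating step by step (a_0 = 1):
  n = 1: D(1) = 1(1 + 8/3) = 11/3; numerator = -4(1) = -4; a_1 = (-4)/(11/3) = -12/11
  n = 2: D(2) = 2(2 + 8/3) = 28/3; numerator = -4(-12/11) + 2(1) = 70/11; a_2 = (70/11)/(28/3) = 15/22
  n = 3: D(3) = 3(3 + 8/3) = 17; numerator = -4(15/22) + 2(-12/11) = -54/11; a_3 = (-54/11)/(17) = -54/187
  n = 4: D(4) = 4(4 + 8/3) = 80/3; numerator = -4(-54/187) + 2(15/22) = 471/187; a_4 = (471/187)/(80/3) = 1413/14960
  n = 5: D(5) = 5(5 + 8/3) = 115/3; numerator = -4(1413/14960) + 2(-54/187) = -3573/3740; a_5 = (-3573/3740)/(115/3) = -10719/430100

r = 5/3; a_0 = 1; a_1 = -12/11; a_2 = 15/22; a_3 = -54/187; a_4 = 1413/14960; a_5 = -10719/430100


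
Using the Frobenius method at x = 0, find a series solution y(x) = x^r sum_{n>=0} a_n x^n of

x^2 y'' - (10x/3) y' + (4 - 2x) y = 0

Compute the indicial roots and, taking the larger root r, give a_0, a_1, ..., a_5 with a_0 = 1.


Write in Frobenius form y'' + (p(x)/x) y' + (q(x)/x^2) y = 0:
  p(x) = -10/3,  q(x) = 4 - 2x.
Indicial equation: r(r-1) + (-10/3) r + (4) = 0 -> roots r_1 = 3, r_2 = 4/3.
Take r = r_1 = 3. Let y(x) = x^r sum_{n>=0} a_n x^n with a_0 = 1.
Substitute y = x^r sum a_n x^n and match x^{r+n}. The recurrence is
  D(n) a_n - 2 a_{n-1} = 0,  where D(n) = (r+n)(r+n-1) + (-10/3)(r+n) + (4).
  a_n = 2 / D(n) * a_{n-1}.
Since the indicial polynomial factors as (r - r_1)(r - r_2), D(n) = (r_1 + n - r_1)(r_1 + n - r_2) = n(n + 5/3).
Evaluating step by step (a_0 = 1):
  n = 1: D(1) = 1(1 + 5/3) = 8/3; numerator = 2(1) = 2; a_1 = (2)/(8/3) = 3/4
  n = 2: D(2) = 2(2 + 5/3) = 22/3; numerator = 2(3/4) = 3/2; a_2 = (3/2)/(22/3) = 9/44
  n = 3: D(3) = 3(3 + 5/3) = 14; numerator = 2(9/44) = 9/22; a_3 = (9/22)/(14) = 9/308
  n = 4: D(4) = 4(4 + 5/3) = 68/3; numerator = 2(9/308) = 9/154; a_4 = (9/154)/(68/3) = 27/10472
  n = 5: D(5) = 5(5 + 5/3) = 100/3; numerator = 2(27/10472) = 27/5236; a_5 = (27/5236)/(100/3) = 81/523600

r = 3; a_0 = 1; a_1 = 3/4; a_2 = 9/44; a_3 = 9/308; a_4 = 27/10472; a_5 = 81/523600


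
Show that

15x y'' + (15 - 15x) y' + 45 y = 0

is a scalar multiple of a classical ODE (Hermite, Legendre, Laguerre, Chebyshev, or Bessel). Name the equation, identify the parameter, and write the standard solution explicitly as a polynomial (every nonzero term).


All three coefficients share the factor 15; dividing through by 15 gives  x y'' + (1 - x) y' + 3 y = 0.
This matches the Laguerre equation x y'' + (1 - x) y' + n y = 0 with n = 3; the polynomial solution is L_3(x).
With y = sum_k a_k x^k, matching x^k gives (k+1)k a_{k+1} + (k+1) a_{k+1} - k a_k + n a_k = 0, i.e. (k+1)^2 a_{k+1} = (k - n) a_k = (k - 3) a_k. The right side vanishes at k = 3, so the series terminates at degree 3.
Standard normalization L_n(0) = 1 gives a_0 = 1. Work upward with a_{k+1} = (k - 3) a_k / (k+1)^2:
  a_1 = (0 - 3)(1) / 1^2 = -3/1 = -3
  a_2 = (1 - 3)(-3) / 2^2 = 6/4 = 3/2
  a_3 = (2 - 3)(3/2) / 3^2 = (-3/2)/9 = -1/6
Hence L_3(x) = -x^3/6 + 3 x^2/2 - 3 x + 1.

L_3(x); series = -x^3/6 + 3 x^2/2 - 3 x + 1


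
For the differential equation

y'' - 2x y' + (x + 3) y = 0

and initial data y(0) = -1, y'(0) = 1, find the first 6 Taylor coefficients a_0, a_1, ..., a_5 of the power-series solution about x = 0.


Ansatz: y(x) = sum_{n>=0} a_n x^n, so y'(x) = sum_{n>=1} n a_n x^(n-1) and y''(x) = sum_{n>=2} n(n-1) a_n x^(n-2).
Substitute into P(x) y'' + Q(x) y' + R(x) y = 0 with P(x) = 1, Q(x) = -2x, R(x) = x + 3, and match powers of x.
Initial conditions: a_0 = -1, a_1 = 1.
Setting the coefficient of each power of x to zero and solving order by order (substituting the coefficients already found):
  x^0: 2 a_2 + 3 a_0 = 0  ->  2 a_2 = -3 a_0 = 3  ->  a_2 = 3/2
  x^1: 6 a_3 + a_1 + a_0 = 0  ->  6 a_3 = -a_1 - a_0 = 0  ->  a_3 = 0
  x^2: 12 a_4 - a_2 + a_1 = 0  ->  12 a_4 = a_2 - a_1 = 1/2  ->  a_4 = 1/24
  x^3: 20 a_5 - 3 a_3 + a_2 = 0  ->  20 a_5 = 3 a_3 - a_2 = -3/2  ->  a_5 = -3/40
Truncated series: y(x) = -1 + x + (3/2) x^2 + (1/24) x^4 - (3/40) x^5 + O(x^6).

a_0 = -1; a_1 = 1; a_2 = 3/2; a_3 = 0; a_4 = 1/24; a_5 = -3/40


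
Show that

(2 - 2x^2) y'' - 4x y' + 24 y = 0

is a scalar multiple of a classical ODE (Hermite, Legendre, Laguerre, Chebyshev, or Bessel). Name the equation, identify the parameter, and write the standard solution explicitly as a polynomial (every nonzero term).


All three coefficients share the factor 2; dividing through by 2 gives  (1 - x^2) y'' - 2x y' + 12 y = 0.
This matches the Legendre equation (1 - x^2) y'' - 2x y' + n(n+1) y = 0 (note the -2x y' term) with n(n+1) = 12, so n = 3; the polynomial solution is P_3(x).
With y = sum_k a_k x^k, matching x^k gives (k+2)(k+1) a_{k+2} = [k(k+1) - n(n+1)] a_k = (k - 3)(k + 4) a_k. The right side vanishes at k = 3, so the series with the parity of 3 terminates at degree 3.
Standard normalization (P_n(1) = 1): leading coefficient (2n)!/(2^n (n!)^2) = 720/(8*36) = 5/2, so a_3 = 5/2. Work downward with a_k = (k+1)(k+2) a_{k+2} / ((k - 3)(k + 4)):
  a_1 = (2)(3)(5/2) / ((1 - 3)(1 + 4)) = 15/(-10) = -3/2
Hence P_3(x) = 5 x^3/2 - 3 x/2.

P_3(x); series = 5 x^3/2 - 3 x/2


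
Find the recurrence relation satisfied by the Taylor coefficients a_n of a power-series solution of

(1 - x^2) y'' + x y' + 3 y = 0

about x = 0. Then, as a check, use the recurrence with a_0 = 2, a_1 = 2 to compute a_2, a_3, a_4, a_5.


Substitute y = sum_n a_n x^n.
(1 - 1 x^2) y'' contributes (n+2)(n+1) a_{n+2} - n(n-1) a_n at x^n.
x y'(x) contributes n a_n at x^n.
3 y(x) contributes 3 a_n at x^n.
Matching x^n: (n+2)(n+1) a_{n+2} + (-n(n-1) + n + 3) a_n = 0.
Thus a_{n+2} = (n(n-1) - n - 3) / ((n+1)(n+2)) * a_n.

Check with a_0 = 2, a_1 = 2 (apply the recurrence for n = 0, 1, 2, 3): a_0 = 2, a_1 = 2, a_2 = -3, a_3 = -4/3, a_4 = 3/4, a_5 = 0.

a_(n+2) = (n(n-1) - n - 3) / ((n+1)(n+2)) * a_n; check: a_0 = 2, a_1 = 2, a_2 = -3, a_3 = -4/3, a_4 = 3/4, a_5 = 0


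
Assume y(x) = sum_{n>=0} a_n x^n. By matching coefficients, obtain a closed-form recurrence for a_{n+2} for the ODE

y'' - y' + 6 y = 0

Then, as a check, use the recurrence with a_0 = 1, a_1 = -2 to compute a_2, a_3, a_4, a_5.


Substitute y = sum_n a_n x^n.
y''(x) has coefficient (n+2)(n+1) a_{n+2} at x^n;
-y'(x) has coefficient -(n+1) a_{n+1} at x^n;
6 y(x) has coefficient 6 a_n at x^n.
Matching x^n: (n+2)(n+1) a_{n+2} - (n+1) a_{n+1} + 6 a_n = 0.
Thus a_{n+2} = [(n+1) a_{n+1} - 6 a_n] / ((n+1)(n+2)).

Check with a_0 = 1, a_1 = -2 (apply the recurrence for n = 0, 1, 2, 3): a_0 = 1, a_1 = -2, a_2 = -4, a_3 = 2/3, a_4 = 13/6, a_5 = 7/30.

a_(n+2) = [(n+1) a_(n+1) - 6 a_n] / ((n+1)(n+2)); check: a_0 = 1, a_1 = -2, a_2 = -4, a_3 = 2/3, a_4 = 13/6, a_5 = 7/30


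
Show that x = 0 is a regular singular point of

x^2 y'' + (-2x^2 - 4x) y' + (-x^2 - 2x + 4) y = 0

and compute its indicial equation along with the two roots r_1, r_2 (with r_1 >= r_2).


Divide by x^2 to reach normal form y'' + P_1(x) y' + P_2(x) y = 0 with P_1(x) = -2 - 4/x and P_2(x) = -1 - 2/x + 4/x^2.
x = 0 is a singular point because the y'-coefficient -2 - 4/x has a pole at x = 0 and the y-coefficient -1 - 2/x + 4/x^2 has a pole at x = 0.
It is a regular singular point because x P_1(x) = p(x) = -2x - 4 and x^2 P_2(x) = q(x) = -x^2 - 2x + 4 are polynomials, hence analytic at x = 0.
p(0) = -4,  q(0) = 4.
Indicial equation: r(r-1) + p(0) r + q(0) = 0, i.e. r^2 + (p(0) - 1) r + q(0) = 0, i.e. r^2 - 5 r + 4 = 0.
Discriminant: (-5)^2 - 4(4) = 9, so r = (5 ± 3)/2.
Solving: r_1 = 4, r_2 = 1.

indicial: r^2 - 5 r + 4 = 0; roots r_1 = 4, r_2 = 1


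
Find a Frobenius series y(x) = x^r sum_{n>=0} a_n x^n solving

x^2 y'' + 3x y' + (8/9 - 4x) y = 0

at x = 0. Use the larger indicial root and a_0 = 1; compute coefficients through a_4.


Write in Frobenius form y'' + (p(x)/x) y' + (q(x)/x^2) y = 0:
  p(x) = 3,  q(x) = 8/9 - 4x.
Indicial equation: r(r-1) + (3) r + (8/9) = 0 -> roots r_1 = -2/3, r_2 = -4/3.
Take r = r_1 = -2/3. Let y(x) = x^r sum_{n>=0} a_n x^n with a_0 = 1.
Substitute y = x^r sum a_n x^n and match x^{r+n}. The recurrence is
  D(n) a_n - 4 a_{n-1} = 0,  where D(n) = (r+n)(r+n-1) + (3)(r+n) + (8/9).
  a_n = 4 / D(n) * a_{n-1}.
Since the indicial polynomial factors as (r - r_1)(r - r_2), D(n) = (r_1 + n - r_1)(r_1 + n - r_2) = n(n + 2/3).
Evaluating step by step (a_0 = 1):
  n = 1: D(1) = 1(1 + 2/3) = 5/3; numerator = 4(1) = 4; a_1 = (4)/(5/3) = 12/5
  n = 2: D(2) = 2(2 + 2/3) = 16/3; numerator = 4(12/5) = 48/5; a_2 = (48/5)/(16/3) = 9/5
  n = 3: D(3) = 3(3 + 2/3) = 11; numerator = 4(9/5) = 36/5; a_3 = (36/5)/(11) = 36/55
  n = 4: D(4) = 4(4 + 2/3) = 56/3; numerator = 4(36/55) = 144/55; a_4 = (144/55)/(56/3) = 54/385

r = -2/3; a_0 = 1; a_1 = 12/5; a_2 = 9/5; a_3 = 36/55; a_4 = 54/385


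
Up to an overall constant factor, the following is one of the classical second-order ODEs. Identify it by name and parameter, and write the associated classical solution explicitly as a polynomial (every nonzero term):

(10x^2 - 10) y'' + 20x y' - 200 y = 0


All three coefficients share the factor -10; dividing through by -10 gives  (1 - x^2) y'' - 2x y' + 20 y = 0.
This matches the Legendre equation (1 - x^2) y'' - 2x y' + n(n+1) y = 0 (note the -2x y' term) with n(n+1) = 20, so n = 4; the polynomial solution is P_4(x).
With y = sum_k a_k x^k, matching x^k gives (k+2)(k+1) a_{k+2} = [k(k+1) - n(n+1)] a_k = (k - 4)(k + 5) a_k. The right side vanishes at k = 4, so the series with the parity of 4 terminates at degree 4.
Standard normalization (P_n(1) = 1): leading coefficient (2n)!/(2^n (n!)^2) = 40320/(16*576) = 35/8, so a_4 = 35/8. Work downward with a_k = (k+1)(k+2) a_{k+2} / ((k - 4)(k + 5)):
  a_2 = (3)(4)(35/8) / ((2 - 4)(2 + 5)) = (105/2)/(-14) = -15/4
  a_0 = (1)(2)(-15/4) / ((0 - 4)(0 + 5)) = (-15/2)/(-20) = 3/8
Hence P_4(x) = 35 x^4/8 - 15 x^2/4 + 3/8.

P_4(x); series = 35 x^4/8 - 15 x^2/4 + 3/8


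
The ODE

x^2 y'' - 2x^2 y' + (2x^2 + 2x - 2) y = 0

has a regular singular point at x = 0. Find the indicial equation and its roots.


Divide by x^2 to reach normal form y'' + P_1(x) y' + P_2(x) y = 0 with P_1(x) = -2 and P_2(x) = 2 + 2/x - 2/x^2.
x = 0 is a singular point because the y-coefficient 2 + 2/x - 2/x^2 has a pole at x = 0.
It is a regular singular point because x P_1(x) = p(x) = -2x and x^2 P_2(x) = q(x) = 2x^2 + 2x - 2 are polynomials, hence analytic at x = 0.
p(0) = 0,  q(0) = -2.
Indicial equation: r(r-1) + p(0) r + q(0) = 0, i.e. r^2 + (p(0) - 1) r + q(0) = 0, i.e. r^2 - 1 r - 2 = 0.
Discriminant: (-1)^2 - 4(-2) = 9, so r = (1 ± 3)/2.
Solving: r_1 = 2, r_2 = -1.

indicial: r^2 - 1 r - 2 = 0; roots r_1 = 2, r_2 = -1


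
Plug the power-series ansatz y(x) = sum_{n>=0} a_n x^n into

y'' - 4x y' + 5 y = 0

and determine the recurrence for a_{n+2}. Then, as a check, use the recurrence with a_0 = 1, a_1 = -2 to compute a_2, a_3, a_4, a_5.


Substitute y = sum_n a_n x^n.
y''(x) has coefficient (n+2)(n+1) a_{n+2} at x^n;
-4 x y'(x) has coefficient -4 n a_n at x^n (shift);
5 y(x) has coefficient 5 a_n at x^n.
Matching x^n: (n+2)(n+1) a_{n+2} + (-4n + 5) a_n = 0.
Thus a_{n+2} = (4n - 5) / ((n+1)(n+2)) * a_n.

Check with a_0 = 1, a_1 = -2 (apply the recurrence for n = 0, 1, 2, 3): a_0 = 1, a_1 = -2, a_2 = -5/2, a_3 = 1/3, a_4 = -5/8, a_5 = 7/60.

a_(n+2) = (4n - 5) / ((n+1)(n+2)) * a_n; check: a_0 = 1, a_1 = -2, a_2 = -5/2, a_3 = 1/3, a_4 = -5/8, a_5 = 7/60


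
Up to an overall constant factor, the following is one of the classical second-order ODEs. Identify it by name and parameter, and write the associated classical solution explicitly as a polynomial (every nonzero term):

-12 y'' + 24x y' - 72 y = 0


All three coefficients share the factor -12; dividing through by -12 gives  y'' - 2x y' + 6 y = 0.
This matches the Hermite equation y'' - 2x y' + 2n y = 0 with 2n = 6, so n = 3; the polynomial solution is H_3(x).
With y = sum_k a_k x^k, matching x^k gives (k+2)(k+1) a_{k+2} = 2(k - n) a_k = 2(k - 3) a_k. The right side vanishes at k = 3, so the series with the parity of 3 terminates at degree 3.
Standard normalization: leading coefficient of H_n is 2^n, so a_3 = 2^3 = 8. Work downward with a_k = (k+1)(k+2) a_{k+2} / (2(k - n)):
  a_1 = (2)(3)(8) / (2(1 - 3)) = 48/(-4) = -12
Hence H_3(x) = 8 x^3 - 12 x.

H_3(x); series = 8 x^3 - 12 x


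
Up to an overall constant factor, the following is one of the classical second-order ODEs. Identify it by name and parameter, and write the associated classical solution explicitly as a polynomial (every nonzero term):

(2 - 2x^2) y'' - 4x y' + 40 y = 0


All three coefficients share the factor 2; dividing through by 2 gives  (1 - x^2) y'' - 2x y' + 20 y = 0.
This matches the Legendre equation (1 - x^2) y'' - 2x y' + n(n+1) y = 0 (note the -2x y' term) with n(n+1) = 20, so n = 4; the polynomial solution is P_4(x).
With y = sum_k a_k x^k, matching x^k gives (k+2)(k+1) a_{k+2} = [k(k+1) - n(n+1)] a_k = (k - 4)(k + 5) a_k. The right side vanishes at k = 4, so the series with the parity of 4 terminates at degree 4.
Standard normalization (P_n(1) = 1): leading coefficient (2n)!/(2^n (n!)^2) = 40320/(16*576) = 35/8, so a_4 = 35/8. Work downward with a_k = (k+1)(k+2) a_{k+2} / ((k - 4)(k + 5)):
  a_2 = (3)(4)(35/8) / ((2 - 4)(2 + 5)) = (105/2)/(-14) = -15/4
  a_0 = (1)(2)(-15/4) / ((0 - 4)(0 + 5)) = (-15/2)/(-20) = 3/8
Hence P_4(x) = 35 x^4/8 - 15 x^2/4 + 3/8.

P_4(x); series = 35 x^4/8 - 15 x^2/4 + 3/8


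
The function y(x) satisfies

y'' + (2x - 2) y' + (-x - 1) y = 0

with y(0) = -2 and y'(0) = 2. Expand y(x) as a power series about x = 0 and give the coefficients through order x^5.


Ansatz: y(x) = sum_{n>=0} a_n x^n, so y'(x) = sum_{n>=1} n a_n x^(n-1) and y''(x) = sum_{n>=2} n(n-1) a_n x^(n-2).
Substitute into P(x) y'' + Q(x) y' + R(x) y = 0 with P(x) = 1, Q(x) = 2x - 2, R(x) = -x - 1, and match powers of x.
Initial conditions: a_0 = -2, a_1 = 2.
Setting the coefficient of each power of x to zero and solving order by order (substituting the coefficients already found):
  x^0: 2 a_2 - 2 a_1 - a_0 = 0  ->  2 a_2 = 2 a_1 + a_0 = 2  ->  a_2 = 1
  x^1: 6 a_3 - 4 a_2 + a_1 - a_0 = 0  ->  6 a_3 = 4 a_2 - a_1 + a_0 = 0  ->  a_3 = 0
  x^2: 12 a_4 - 6 a_3 + 3 a_2 - a_1 = 0  ->  12 a_4 = 6 a_3 - 3 a_2 + a_1 = -1  ->  a_4 = -1/12
  x^3: 20 a_5 - 8 a_4 + 5 a_3 - a_2 = 0  ->  20 a_5 = 8 a_4 - 5 a_3 + a_2 = 1/3  ->  a_5 = 1/60
Truncated series: y(x) = -2 + 2 x + x^2 - (1/12) x^4 + (1/60) x^5 + O(x^6).

a_0 = -2; a_1 = 2; a_2 = 1; a_3 = 0; a_4 = -1/12; a_5 = 1/60


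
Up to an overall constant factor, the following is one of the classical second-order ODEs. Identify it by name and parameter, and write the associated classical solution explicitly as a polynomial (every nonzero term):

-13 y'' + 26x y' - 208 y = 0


All three coefficients share the factor -13; dividing through by -13 gives  y'' - 2x y' + 16 y = 0.
This matches the Hermite equation y'' - 2x y' + 2n y = 0 with 2n = 16, so n = 8; the polynomial solution is H_8(x).
With y = sum_k a_k x^k, matching x^k gives (k+2)(k+1) a_{k+2} = 2(k - n) a_k = 2(k - 8) a_k. The right side vanishes at k = 8, so the series with the parity of 8 terminates at degree 8.
Standard normalization: leading coefficient of H_n is 2^n, so a_8 = 2^8 = 256. Work downward with a_k = (k+1)(k+2) a_{k+2} / (2(k - n)):
  a_6 = (7)(8)(256) / (2(6 - 8)) = 14336/(-4) = -3584
  a_4 = (5)(6)(-3584) / (2(4 - 8)) = -107520/(-8) = 13440
  a_2 = (3)(4)(13440) / (2(2 - 8)) = 161280/(-12) = -13440
  a_0 = (1)(2)(-13440) / (2(0 - 8)) = -26880/(-16) = 1680
Hence H_8(x) = 256 x^8 - 3584 x^6 + 13440 x^4 - 13440 x^2 + 1680.

H_8(x); series = 256 x^8 - 3584 x^6 + 13440 x^4 - 13440 x^2 + 1680


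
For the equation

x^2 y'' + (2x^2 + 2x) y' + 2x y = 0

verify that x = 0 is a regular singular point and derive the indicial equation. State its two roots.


Divide by x^2 to reach normal form y'' + P_1(x) y' + P_2(x) y = 0 with P_1(x) = 2 + 2/x and P_2(x) = 2/x.
x = 0 is a singular point because the y'-coefficient 2 + 2/x has a pole at x = 0 and the y-coefficient 2/x has a pole at x = 0.
It is a regular singular point because x P_1(x) = p(x) = 2x + 2 and x^2 P_2(x) = q(x) = 2x are polynomials, hence analytic at x = 0.
p(0) = 2,  q(0) = 0.
Indicial equation: r(r-1) + p(0) r + q(0) = 0, i.e. r^2 + (p(0) - 1) r + q(0) = 0, i.e. r^2 + 1 r = 0.
Discriminant: (1)^2 - 4(0) = 1, so r = (-1 ± 1)/2.
Solving: r_1 = 0, r_2 = -1.

indicial: r^2 + 1 r = 0; roots r_1 = 0, r_2 = -1


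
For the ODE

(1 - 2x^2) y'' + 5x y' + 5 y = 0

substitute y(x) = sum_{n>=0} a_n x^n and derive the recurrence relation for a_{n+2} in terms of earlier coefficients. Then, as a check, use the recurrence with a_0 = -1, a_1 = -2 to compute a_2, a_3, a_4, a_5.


Substitute y = sum_n a_n x^n.
(1 - 2 x^2) y'' contributes (n+2)(n+1) a_{n+2} - 2 n(n-1) a_n at x^n.
5 x y'(x) contributes 5 n a_n at x^n.
5 y(x) contributes 5 a_n at x^n.
Matching x^n: (n+2)(n+1) a_{n+2} + (-2 n(n-1) + 5 n + 5) a_n = 0.
Thus a_{n+2} = (2 n(n-1) - 5 n - 5) / ((n+1)(n+2)) * a_n.

Check with a_0 = -1, a_1 = -2 (apply the recurrence for n = 0, 1, 2, 3): a_0 = -1, a_1 = -2, a_2 = 5/2, a_3 = 10/3, a_4 = -55/24, a_5 = -4/3.

a_(n+2) = (2 n(n-1) - 5 n - 5) / ((n+1)(n+2)) * a_n; check: a_0 = -1, a_1 = -2, a_2 = 5/2, a_3 = 10/3, a_4 = -55/24, a_5 = -4/3


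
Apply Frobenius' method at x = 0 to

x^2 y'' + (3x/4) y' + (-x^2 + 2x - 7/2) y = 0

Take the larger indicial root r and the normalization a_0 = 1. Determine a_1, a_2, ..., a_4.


Write in Frobenius form y'' + (p(x)/x) y' + (q(x)/x^2) y = 0:
  p(x) = 3/4,  q(x) = -x^2 + 2x - 7/2.
Indicial equation: r(r-1) + (3/4) r + (-7/2) = 0 -> roots r_1 = 2, r_2 = -7/4.
Take r = r_1 = 2. Let y(x) = x^r sum_{n>=0} a_n x^n with a_0 = 1.
Substitute y = x^r sum a_n x^n and match x^{r+n}. The recurrence is
  D(n) a_n + 2 a_{n-1} - 1 a_{n-2} = 0,  where D(n) = (r+n)(r+n-1) + (3/4)(r+n) + (-7/2).
  a_n = [-2 a_{n-1} + 1 a_{n-2}] / D(n).
Since the indicial polynomial factors as (r - r_1)(r - r_2), D(n) = (r_1 + n - r_1)(r_1 + n - r_2) = n(n + 15/4).
Evaluating step by step (a_0 = 1):
  n = 1: D(1) = 1(1 + 15/4) = 19/4; numerator = -2(1) = -2; a_1 = (-2)/(19/4) = -8/19
  n = 2: D(2) = 2(2 + 15/4) = 23/2; numerator = -2(-8/19) + 1(1) = 35/19; a_2 = (35/19)/(23/2) = 70/437
  n = 3: D(3) = 3(3 + 15/4) = 81/4; numerator = -2(70/437) + 1(-8/19) = -324/437; a_3 = (-324/437)/(81/4) = -16/437
  n = 4: D(4) = 4(4 + 15/4) = 31; numerator = -2(-16/437) + 1(70/437) = 102/437; a_4 = (102/437)/(31) = 102/13547

r = 2; a_0 = 1; a_1 = -8/19; a_2 = 70/437; a_3 = -16/437; a_4 = 102/13547


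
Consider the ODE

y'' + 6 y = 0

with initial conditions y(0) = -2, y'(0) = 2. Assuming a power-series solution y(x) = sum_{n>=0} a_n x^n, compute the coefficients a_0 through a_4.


Ansatz: y(x) = sum_{n>=0} a_n x^n, so y'(x) = sum_{n>=1} n a_n x^(n-1) and y''(x) = sum_{n>=2} n(n-1) a_n x^(n-2).
Substitute into P(x) y'' + Q(x) y' + R(x) y = 0 with P(x) = 1, Q(x) = 0, R(x) = 6, and match powers of x.
Initial conditions: a_0 = -2, a_1 = 2.
Setting the coefficient of each power of x to zero and solving order by order (substituting the coefficients already found):
  x^0: 2 a_2 + 6 a_0 = 0  ->  2 a_2 = -6 a_0 = 12  ->  a_2 = 6
  x^1: 6 a_3 + 6 a_1 = 0  ->  6 a_3 = -6 a_1 = -12  ->  a_3 = -2
  x^2: 12 a_4 + 6 a_2 = 0  ->  12 a_4 = -6 a_2 = -36  ->  a_4 = -3
Truncated series: y(x) = -2 + 2 x + 6 x^2 - 2 x^3 - 3 x^4 + O(x^5).

a_0 = -2; a_1 = 2; a_2 = 6; a_3 = -2; a_4 = -3


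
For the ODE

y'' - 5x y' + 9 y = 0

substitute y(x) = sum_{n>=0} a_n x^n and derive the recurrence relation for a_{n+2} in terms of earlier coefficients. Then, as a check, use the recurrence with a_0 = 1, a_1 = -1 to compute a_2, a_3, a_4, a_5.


Substitute y = sum_n a_n x^n.
y''(x) has coefficient (n+2)(n+1) a_{n+2} at x^n;
-5 x y'(x) has coefficient -5 n a_n at x^n (shift);
9 y(x) has coefficient 9 a_n at x^n.
Matching x^n: (n+2)(n+1) a_{n+2} + (-5n + 9) a_n = 0.
Thus a_{n+2} = (5n - 9) / ((n+1)(n+2)) * a_n.

Check with a_0 = 1, a_1 = -1 (apply the recurrence for n = 0, 1, 2, 3): a_0 = 1, a_1 = -1, a_2 = -9/2, a_3 = 2/3, a_4 = -3/8, a_5 = 1/5.

a_(n+2) = (5n - 9) / ((n+1)(n+2)) * a_n; check: a_0 = 1, a_1 = -1, a_2 = -9/2, a_3 = 2/3, a_4 = -3/8, a_5 = 1/5


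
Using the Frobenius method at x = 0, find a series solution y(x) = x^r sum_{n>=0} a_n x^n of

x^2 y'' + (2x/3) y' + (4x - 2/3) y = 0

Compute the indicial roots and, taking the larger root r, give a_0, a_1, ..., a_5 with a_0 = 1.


Write in Frobenius form y'' + (p(x)/x) y' + (q(x)/x^2) y = 0:
  p(x) = 2/3,  q(x) = 4x - 2/3.
Indicial equation: r(r-1) + (2/3) r + (-2/3) = 0 -> roots r_1 = 1, r_2 = -2/3.
Take r = r_1 = 1. Let y(x) = x^r sum_{n>=0} a_n x^n with a_0 = 1.
Substitute y = x^r sum a_n x^n and match x^{r+n}. The recurrence is
  D(n) a_n + 4 a_{n-1} = 0,  where D(n) = (r+n)(r+n-1) + (2/3)(r+n) + (-2/3).
  a_n = -4 / D(n) * a_{n-1}.
Since the indicial polynomial factors as (r - r_1)(r - r_2), D(n) = (r_1 + n - r_1)(r_1 + n - r_2) = n(n + 5/3).
Evaluating step by step (a_0 = 1):
  n = 1: D(1) = 1(1 + 5/3) = 8/3; numerator = -4(1) = -4; a_1 = (-4)/(8/3) = -3/2
  n = 2: D(2) = 2(2 + 5/3) = 22/3; numerator = -4(-3/2) = 6; a_2 = (6)/(22/3) = 9/11
  n = 3: D(3) = 3(3 + 5/3) = 14; numerator = -4(9/11) = -36/11; a_3 = (-36/11)/(14) = -18/77
  n = 4: D(4) = 4(4 + 5/3) = 68/3; numerator = -4(-18/77) = 72/77; a_4 = (72/77)/(68/3) = 54/1309
  n = 5: D(5) = 5(5 + 5/3) = 100/3; numerator = -4(54/1309) = -216/1309; a_5 = (-216/1309)/(100/3) = -162/32725

r = 1; a_0 = 1; a_1 = -3/2; a_2 = 9/11; a_3 = -18/77; a_4 = 54/1309; a_5 = -162/32725


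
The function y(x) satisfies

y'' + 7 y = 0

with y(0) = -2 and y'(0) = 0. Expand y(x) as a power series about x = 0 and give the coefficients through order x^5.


Ansatz: y(x) = sum_{n>=0} a_n x^n, so y'(x) = sum_{n>=1} n a_n x^(n-1) and y''(x) = sum_{n>=2} n(n-1) a_n x^(n-2).
Substitute into P(x) y'' + Q(x) y' + R(x) y = 0 with P(x) = 1, Q(x) = 0, R(x) = 7, and match powers of x.
Initial conditions: a_0 = -2, a_1 = 0.
Setting the coefficient of each power of x to zero and solving order by order (substituting the coefficients already found):
  x^0: 2 a_2 + 7 a_0 = 0  ->  2 a_2 = -7 a_0 = 14  ->  a_2 = 7
  x^1: 6 a_3 + 7 a_1 = 0  ->  6 a_3 = -7 a_1 = 0  ->  a_3 = 0
  x^2: 12 a_4 + 7 a_2 = 0  ->  12 a_4 = -7 a_2 = -49  ->  a_4 = -49/12
  x^3: 20 a_5 + 7 a_3 = 0  ->  20 a_5 = -7 a_3 = 0  ->  a_5 = 0
Truncated series: y(x) = -2 + 7 x^2 - (49/12) x^4 + O(x^6).

a_0 = -2; a_1 = 0; a_2 = 7; a_3 = 0; a_4 = -49/12; a_5 = 0


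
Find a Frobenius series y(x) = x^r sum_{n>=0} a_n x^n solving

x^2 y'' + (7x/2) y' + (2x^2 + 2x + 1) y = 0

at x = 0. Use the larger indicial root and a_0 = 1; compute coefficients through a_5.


Write in Frobenius form y'' + (p(x)/x) y' + (q(x)/x^2) y = 0:
  p(x) = 7/2,  q(x) = 2x^2 + 2x + 1.
Indicial equation: r(r-1) + (7/2) r + (1) = 0 -> roots r_1 = -1/2, r_2 = -2.
Take r = r_1 = -1/2. Let y(x) = x^r sum_{n>=0} a_n x^n with a_0 = 1.
Substitute y = x^r sum a_n x^n and match x^{r+n}. The recurrence is
  D(n) a_n + 2 a_{n-1} + 2 a_{n-2} = 0,  where D(n) = (r+n)(r+n-1) + (7/2)(r+n) + (1).
  a_n = [-2 a_{n-1} - 2 a_{n-2}] / D(n).
Since the indicial polynomial factors as (r - r_1)(r - r_2), D(n) = (r_1 + n - r_1)(r_1 + n - r_2) = n(n + 3/2).
Evaluating step by step (a_0 = 1):
  n = 1: D(1) = 1(1 + 3/2) = 5/2; numerator = -2(1) = -2; a_1 = (-2)/(5/2) = -4/5
  n = 2: D(2) = 2(2 + 3/2) = 7; numerator = -2(-4/5) - 2(1) = -2/5; a_2 = (-2/5)/(7) = -2/35
  n = 3: D(3) = 3(3 + 3/2) = 27/2; numerator = -2(-2/35) - 2(-4/5) = 12/7; a_3 = (12/7)/(27/2) = 8/63
  n = 4: D(4) = 4(4 + 3/2) = 22; numerator = -2(8/63) - 2(-2/35) = -44/315; a_4 = (-44/315)/(22) = -2/315
  n = 5: D(5) = 5(5 + 3/2) = 65/2; numerator = -2(-2/315) - 2(8/63) = -76/315; a_5 = (-76/315)/(65/2) = -152/20475

r = -1/2; a_0 = 1; a_1 = -4/5; a_2 = -2/35; a_3 = 8/63; a_4 = -2/315; a_5 = -152/20475


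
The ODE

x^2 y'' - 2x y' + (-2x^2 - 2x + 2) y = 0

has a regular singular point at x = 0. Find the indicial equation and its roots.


Divide by x^2 to reach normal form y'' + P_1(x) y' + P_2(x) y = 0 with P_1(x) = -2/x and P_2(x) = -2 - 2/x + 2/x^2.
x = 0 is a singular point because the y'-coefficient -2/x has a pole at x = 0 and the y-coefficient -2 - 2/x + 2/x^2 has a pole at x = 0.
It is a regular singular point because x P_1(x) = p(x) = -2 and x^2 P_2(x) = q(x) = -2x^2 - 2x + 2 are polynomials, hence analytic at x = 0.
p(0) = -2,  q(0) = 2.
Indicial equation: r(r-1) + p(0) r + q(0) = 0, i.e. r^2 + (p(0) - 1) r + q(0) = 0, i.e. r^2 - 3 r + 2 = 0.
Discriminant: (-3)^2 - 4(2) = 1, so r = (3 ± 1)/2.
Solving: r_1 = 2, r_2 = 1.

indicial: r^2 - 3 r + 2 = 0; roots r_1 = 2, r_2 = 1


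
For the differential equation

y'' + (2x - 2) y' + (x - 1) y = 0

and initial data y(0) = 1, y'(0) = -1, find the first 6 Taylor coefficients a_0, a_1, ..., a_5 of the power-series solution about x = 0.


Ansatz: y(x) = sum_{n>=0} a_n x^n, so y'(x) = sum_{n>=1} n a_n x^(n-1) and y''(x) = sum_{n>=2} n(n-1) a_n x^(n-2).
Substitute into P(x) y'' + Q(x) y' + R(x) y = 0 with P(x) = 1, Q(x) = 2x - 2, R(x) = x - 1, and match powers of x.
Initial conditions: a_0 = 1, a_1 = -1.
Setting the coefficient of each power of x to zero and solving order by order (substituting the coefficients already found):
  x^0: 2 a_2 - 2 a_1 - a_0 = 0  ->  2 a_2 = 2 a_1 + a_0 = -1  ->  a_2 = -1/2
  x^1: 6 a_3 - 4 a_2 + a_1 + a_0 = 0  ->  6 a_3 = 4 a_2 - a_1 - a_0 = -2  ->  a_3 = -1/3
  x^2: 12 a_4 - 6 a_3 + 3 a_2 + a_1 = 0  ->  12 a_4 = 6 a_3 - 3 a_2 - a_1 = 1/2  ->  a_4 = 1/24
  x^3: 20 a_5 - 8 a_4 + 5 a_3 + a_2 = 0  ->  20 a_5 = 8 a_4 - 5 a_3 - a_2 = 5/2  ->  a_5 = 1/8
Truncated series: y(x) = 1 - x - (1/2) x^2 - (1/3) x^3 + (1/24) x^4 + (1/8) x^5 + O(x^6).

a_0 = 1; a_1 = -1; a_2 = -1/2; a_3 = -1/3; a_4 = 1/24; a_5 = 1/8


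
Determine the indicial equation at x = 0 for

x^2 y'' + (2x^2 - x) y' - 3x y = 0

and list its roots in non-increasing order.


Divide by x^2 to reach normal form y'' + P_1(x) y' + P_2(x) y = 0 with P_1(x) = 2 - 1/x and P_2(x) = -3/x.
x = 0 is a singular point because the y'-coefficient 2 - 1/x has a pole at x = 0 and the y-coefficient -3/x has a pole at x = 0.
It is a regular singular point because x P_1(x) = p(x) = 2x - 1 and x^2 P_2(x) = q(x) = -3x are polynomials, hence analytic at x = 0.
p(0) = -1,  q(0) = 0.
Indicial equation: r(r-1) + p(0) r + q(0) = 0, i.e. r^2 + (p(0) - 1) r + q(0) = 0, i.e. r^2 - 2 r = 0.
Discriminant: (-2)^2 - 4(0) = 4, so r = (2 ± 2)/2.
Solving: r_1 = 2, r_2 = 0.

indicial: r^2 - 2 r = 0; roots r_1 = 2, r_2 = 0


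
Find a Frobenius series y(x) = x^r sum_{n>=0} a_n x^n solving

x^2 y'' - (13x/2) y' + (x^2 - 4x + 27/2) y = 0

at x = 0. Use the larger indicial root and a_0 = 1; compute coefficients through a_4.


Write in Frobenius form y'' + (p(x)/x) y' + (q(x)/x^2) y = 0:
  p(x) = -13/2,  q(x) = x^2 - 4x + 27/2.
Indicial equation: r(r-1) + (-13/2) r + (27/2) = 0 -> roots r_1 = 9/2, r_2 = 3.
Take r = r_1 = 9/2. Let y(x) = x^r sum_{n>=0} a_n x^n with a_0 = 1.
Substitute y = x^r sum a_n x^n and match x^{r+n}. The recurrence is
  D(n) a_n - 4 a_{n-1} + 1 a_{n-2} = 0,  where D(n) = (r+n)(r+n-1) + (-13/2)(r+n) + (27/2).
  a_n = [4 a_{n-1} - 1 a_{n-2}] / D(n).
Since the indicial polynomial factors as (r - r_1)(r - r_2), D(n) = (r_1 + n - r_1)(r_1 + n - r_2) = n(n + 3/2).
Evaluating step by step (a_0 = 1):
  n = 1: D(1) = 1(1 + 3/2) = 5/2; numerator = 4(1) = 4; a_1 = (4)/(5/2) = 8/5
  n = 2: D(2) = 2(2 + 3/2) = 7; numerator = 4(8/5) - 1(1) = 27/5; a_2 = (27/5)/(7) = 27/35
  n = 3: D(3) = 3(3 + 3/2) = 27/2; numerator = 4(27/35) - 1(8/5) = 52/35; a_3 = (52/35)/(27/2) = 104/945
  n = 4: D(4) = 4(4 + 3/2) = 22; numerator = 4(104/945) - 1(27/35) = -313/945; a_4 = (-313/945)/(22) = -313/20790

r = 9/2; a_0 = 1; a_1 = 8/5; a_2 = 27/35; a_3 = 104/945; a_4 = -313/20790
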